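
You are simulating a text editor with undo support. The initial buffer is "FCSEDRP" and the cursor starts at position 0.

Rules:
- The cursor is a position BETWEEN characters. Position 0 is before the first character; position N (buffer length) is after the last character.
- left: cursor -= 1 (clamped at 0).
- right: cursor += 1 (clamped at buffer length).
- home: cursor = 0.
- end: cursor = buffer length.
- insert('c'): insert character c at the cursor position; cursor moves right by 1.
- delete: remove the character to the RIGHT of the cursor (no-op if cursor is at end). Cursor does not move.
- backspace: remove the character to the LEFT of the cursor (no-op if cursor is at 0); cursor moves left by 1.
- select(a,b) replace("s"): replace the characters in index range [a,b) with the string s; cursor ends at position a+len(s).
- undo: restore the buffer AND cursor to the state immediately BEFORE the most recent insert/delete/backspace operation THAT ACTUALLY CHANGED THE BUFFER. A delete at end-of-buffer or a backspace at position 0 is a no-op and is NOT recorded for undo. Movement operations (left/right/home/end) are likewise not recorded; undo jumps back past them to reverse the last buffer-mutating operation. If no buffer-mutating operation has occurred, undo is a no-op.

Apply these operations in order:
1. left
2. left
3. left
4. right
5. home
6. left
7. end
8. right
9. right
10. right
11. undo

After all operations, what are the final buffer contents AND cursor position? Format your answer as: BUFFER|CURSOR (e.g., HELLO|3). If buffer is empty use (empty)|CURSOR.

Answer: FCSEDRP|7

Derivation:
After op 1 (left): buf='FCSEDRP' cursor=0
After op 2 (left): buf='FCSEDRP' cursor=0
After op 3 (left): buf='FCSEDRP' cursor=0
After op 4 (right): buf='FCSEDRP' cursor=1
After op 5 (home): buf='FCSEDRP' cursor=0
After op 6 (left): buf='FCSEDRP' cursor=0
After op 7 (end): buf='FCSEDRP' cursor=7
After op 8 (right): buf='FCSEDRP' cursor=7
After op 9 (right): buf='FCSEDRP' cursor=7
After op 10 (right): buf='FCSEDRP' cursor=7
After op 11 (undo): buf='FCSEDRP' cursor=7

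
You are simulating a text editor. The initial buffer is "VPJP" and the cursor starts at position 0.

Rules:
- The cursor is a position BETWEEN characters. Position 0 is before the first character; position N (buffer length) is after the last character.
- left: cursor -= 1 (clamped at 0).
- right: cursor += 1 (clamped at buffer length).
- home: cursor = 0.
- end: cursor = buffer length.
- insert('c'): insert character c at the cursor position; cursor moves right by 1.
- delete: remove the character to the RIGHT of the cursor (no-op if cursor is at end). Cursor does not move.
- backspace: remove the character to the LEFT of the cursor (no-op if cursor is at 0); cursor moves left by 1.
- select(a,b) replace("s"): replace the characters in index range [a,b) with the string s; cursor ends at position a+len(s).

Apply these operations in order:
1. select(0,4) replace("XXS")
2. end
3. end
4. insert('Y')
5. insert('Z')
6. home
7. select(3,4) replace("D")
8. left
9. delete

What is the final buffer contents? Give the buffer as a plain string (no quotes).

Answer: XXSZ

Derivation:
After op 1 (select(0,4) replace("XXS")): buf='XXS' cursor=3
After op 2 (end): buf='XXS' cursor=3
After op 3 (end): buf='XXS' cursor=3
After op 4 (insert('Y')): buf='XXSY' cursor=4
After op 5 (insert('Z')): buf='XXSYZ' cursor=5
After op 6 (home): buf='XXSYZ' cursor=0
After op 7 (select(3,4) replace("D")): buf='XXSDZ' cursor=4
After op 8 (left): buf='XXSDZ' cursor=3
After op 9 (delete): buf='XXSZ' cursor=3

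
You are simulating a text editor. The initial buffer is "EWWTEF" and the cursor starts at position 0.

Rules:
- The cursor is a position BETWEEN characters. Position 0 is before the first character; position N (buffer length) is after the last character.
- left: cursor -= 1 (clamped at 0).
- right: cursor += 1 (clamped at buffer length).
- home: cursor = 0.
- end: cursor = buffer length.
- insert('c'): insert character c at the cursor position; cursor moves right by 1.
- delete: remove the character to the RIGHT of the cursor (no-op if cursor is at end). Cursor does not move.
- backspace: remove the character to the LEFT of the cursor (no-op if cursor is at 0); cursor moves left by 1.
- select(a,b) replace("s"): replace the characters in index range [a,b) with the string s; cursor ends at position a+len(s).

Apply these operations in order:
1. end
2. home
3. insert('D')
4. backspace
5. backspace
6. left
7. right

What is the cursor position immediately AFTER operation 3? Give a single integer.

Answer: 1

Derivation:
After op 1 (end): buf='EWWTEF' cursor=6
After op 2 (home): buf='EWWTEF' cursor=0
After op 3 (insert('D')): buf='DEWWTEF' cursor=1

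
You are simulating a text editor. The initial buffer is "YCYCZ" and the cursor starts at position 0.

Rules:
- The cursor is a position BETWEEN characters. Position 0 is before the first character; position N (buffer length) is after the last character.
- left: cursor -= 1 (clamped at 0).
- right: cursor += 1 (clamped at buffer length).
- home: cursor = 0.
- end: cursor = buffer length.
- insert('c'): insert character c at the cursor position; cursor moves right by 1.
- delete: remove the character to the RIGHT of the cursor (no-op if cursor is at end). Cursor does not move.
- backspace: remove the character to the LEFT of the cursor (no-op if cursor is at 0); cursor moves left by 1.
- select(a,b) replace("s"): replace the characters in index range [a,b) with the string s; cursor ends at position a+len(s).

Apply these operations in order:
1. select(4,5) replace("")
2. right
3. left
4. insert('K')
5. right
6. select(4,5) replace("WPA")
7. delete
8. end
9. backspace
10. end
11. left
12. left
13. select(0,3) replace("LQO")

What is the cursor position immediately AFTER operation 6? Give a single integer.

Answer: 7

Derivation:
After op 1 (select(4,5) replace("")): buf='YCYC' cursor=4
After op 2 (right): buf='YCYC' cursor=4
After op 3 (left): buf='YCYC' cursor=3
After op 4 (insert('K')): buf='YCYKC' cursor=4
After op 5 (right): buf='YCYKC' cursor=5
After op 6 (select(4,5) replace("WPA")): buf='YCYKWPA' cursor=7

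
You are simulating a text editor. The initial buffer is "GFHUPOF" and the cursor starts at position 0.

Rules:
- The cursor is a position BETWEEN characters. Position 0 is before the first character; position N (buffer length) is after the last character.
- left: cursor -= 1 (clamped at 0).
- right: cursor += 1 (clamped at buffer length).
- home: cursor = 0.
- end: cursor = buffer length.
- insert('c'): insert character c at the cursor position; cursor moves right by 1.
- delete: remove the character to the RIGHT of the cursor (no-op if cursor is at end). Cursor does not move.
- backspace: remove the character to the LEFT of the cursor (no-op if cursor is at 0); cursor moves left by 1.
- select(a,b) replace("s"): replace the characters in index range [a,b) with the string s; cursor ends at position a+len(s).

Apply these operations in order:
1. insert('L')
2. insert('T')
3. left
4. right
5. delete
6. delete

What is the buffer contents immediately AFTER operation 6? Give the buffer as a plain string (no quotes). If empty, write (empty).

Answer: LTHUPOF

Derivation:
After op 1 (insert('L')): buf='LGFHUPOF' cursor=1
After op 2 (insert('T')): buf='LTGFHUPOF' cursor=2
After op 3 (left): buf='LTGFHUPOF' cursor=1
After op 4 (right): buf='LTGFHUPOF' cursor=2
After op 5 (delete): buf='LTFHUPOF' cursor=2
After op 6 (delete): buf='LTHUPOF' cursor=2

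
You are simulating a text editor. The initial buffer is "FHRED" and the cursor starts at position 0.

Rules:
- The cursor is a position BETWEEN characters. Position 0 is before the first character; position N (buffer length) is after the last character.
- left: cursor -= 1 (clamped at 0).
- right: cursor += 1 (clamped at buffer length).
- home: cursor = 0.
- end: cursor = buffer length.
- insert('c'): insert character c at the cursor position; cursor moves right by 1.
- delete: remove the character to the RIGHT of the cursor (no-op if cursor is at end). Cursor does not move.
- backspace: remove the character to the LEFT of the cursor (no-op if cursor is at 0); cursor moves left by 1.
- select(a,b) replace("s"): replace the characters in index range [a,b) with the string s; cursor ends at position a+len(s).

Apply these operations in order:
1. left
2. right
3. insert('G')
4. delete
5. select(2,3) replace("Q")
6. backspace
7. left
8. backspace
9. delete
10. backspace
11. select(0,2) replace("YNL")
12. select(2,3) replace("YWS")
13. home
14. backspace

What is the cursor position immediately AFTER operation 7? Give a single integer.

Answer: 1

Derivation:
After op 1 (left): buf='FHRED' cursor=0
After op 2 (right): buf='FHRED' cursor=1
After op 3 (insert('G')): buf='FGHRED' cursor=2
After op 4 (delete): buf='FGRED' cursor=2
After op 5 (select(2,3) replace("Q")): buf='FGQED' cursor=3
After op 6 (backspace): buf='FGED' cursor=2
After op 7 (left): buf='FGED' cursor=1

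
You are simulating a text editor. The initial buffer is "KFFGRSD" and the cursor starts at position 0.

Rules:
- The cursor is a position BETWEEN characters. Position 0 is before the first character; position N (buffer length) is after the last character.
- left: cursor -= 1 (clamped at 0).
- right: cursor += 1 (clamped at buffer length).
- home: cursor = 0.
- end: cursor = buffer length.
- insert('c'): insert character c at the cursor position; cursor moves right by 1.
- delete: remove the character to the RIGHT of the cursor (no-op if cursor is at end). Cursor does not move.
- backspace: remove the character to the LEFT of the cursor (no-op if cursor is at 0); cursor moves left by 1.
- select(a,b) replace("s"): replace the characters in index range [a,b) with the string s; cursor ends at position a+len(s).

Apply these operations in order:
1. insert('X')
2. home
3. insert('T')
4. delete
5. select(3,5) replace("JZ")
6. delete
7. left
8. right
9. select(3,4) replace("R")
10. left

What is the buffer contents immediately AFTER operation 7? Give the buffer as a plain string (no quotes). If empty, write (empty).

Answer: TKFJZSD

Derivation:
After op 1 (insert('X')): buf='XKFFGRSD' cursor=1
After op 2 (home): buf='XKFFGRSD' cursor=0
After op 3 (insert('T')): buf='TXKFFGRSD' cursor=1
After op 4 (delete): buf='TKFFGRSD' cursor=1
After op 5 (select(3,5) replace("JZ")): buf='TKFJZRSD' cursor=5
After op 6 (delete): buf='TKFJZSD' cursor=5
After op 7 (left): buf='TKFJZSD' cursor=4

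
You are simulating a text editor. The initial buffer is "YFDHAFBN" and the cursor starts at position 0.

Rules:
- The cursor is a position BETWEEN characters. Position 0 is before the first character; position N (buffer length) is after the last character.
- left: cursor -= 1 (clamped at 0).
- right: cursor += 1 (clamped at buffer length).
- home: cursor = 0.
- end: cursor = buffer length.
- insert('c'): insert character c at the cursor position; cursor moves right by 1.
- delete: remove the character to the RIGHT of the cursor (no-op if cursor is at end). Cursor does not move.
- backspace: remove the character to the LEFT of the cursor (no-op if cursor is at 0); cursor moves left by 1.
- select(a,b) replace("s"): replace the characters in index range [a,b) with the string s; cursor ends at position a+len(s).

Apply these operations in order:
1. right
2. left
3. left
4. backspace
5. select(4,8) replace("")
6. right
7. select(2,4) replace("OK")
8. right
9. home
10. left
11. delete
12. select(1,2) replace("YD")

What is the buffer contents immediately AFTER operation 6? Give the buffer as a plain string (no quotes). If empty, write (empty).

After op 1 (right): buf='YFDHAFBN' cursor=1
After op 2 (left): buf='YFDHAFBN' cursor=0
After op 3 (left): buf='YFDHAFBN' cursor=0
After op 4 (backspace): buf='YFDHAFBN' cursor=0
After op 5 (select(4,8) replace("")): buf='YFDH' cursor=4
After op 6 (right): buf='YFDH' cursor=4

Answer: YFDH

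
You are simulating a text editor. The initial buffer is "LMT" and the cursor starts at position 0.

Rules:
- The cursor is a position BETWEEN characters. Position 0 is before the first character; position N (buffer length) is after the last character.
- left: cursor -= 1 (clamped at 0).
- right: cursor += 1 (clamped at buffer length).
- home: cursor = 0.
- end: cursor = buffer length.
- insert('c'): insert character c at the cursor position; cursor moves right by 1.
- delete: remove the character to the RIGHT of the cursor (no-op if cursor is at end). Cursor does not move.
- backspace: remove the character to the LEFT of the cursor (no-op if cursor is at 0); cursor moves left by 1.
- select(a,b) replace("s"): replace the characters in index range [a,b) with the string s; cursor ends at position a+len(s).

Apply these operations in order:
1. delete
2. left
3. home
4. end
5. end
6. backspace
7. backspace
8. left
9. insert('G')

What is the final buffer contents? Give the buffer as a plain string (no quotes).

Answer: G

Derivation:
After op 1 (delete): buf='MT' cursor=0
After op 2 (left): buf='MT' cursor=0
After op 3 (home): buf='MT' cursor=0
After op 4 (end): buf='MT' cursor=2
After op 5 (end): buf='MT' cursor=2
After op 6 (backspace): buf='M' cursor=1
After op 7 (backspace): buf='(empty)' cursor=0
After op 8 (left): buf='(empty)' cursor=0
After op 9 (insert('G')): buf='G' cursor=1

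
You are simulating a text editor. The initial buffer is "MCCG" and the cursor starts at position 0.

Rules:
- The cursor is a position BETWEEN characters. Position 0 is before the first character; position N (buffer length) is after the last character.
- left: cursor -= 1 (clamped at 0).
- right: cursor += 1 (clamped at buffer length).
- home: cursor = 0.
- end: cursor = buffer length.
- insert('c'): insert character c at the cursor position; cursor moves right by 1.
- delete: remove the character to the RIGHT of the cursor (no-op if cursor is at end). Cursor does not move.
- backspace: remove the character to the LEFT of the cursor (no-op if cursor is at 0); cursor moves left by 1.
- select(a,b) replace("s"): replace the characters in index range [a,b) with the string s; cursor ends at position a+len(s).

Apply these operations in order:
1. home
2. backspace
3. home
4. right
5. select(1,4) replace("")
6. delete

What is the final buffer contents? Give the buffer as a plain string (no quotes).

After op 1 (home): buf='MCCG' cursor=0
After op 2 (backspace): buf='MCCG' cursor=0
After op 3 (home): buf='MCCG' cursor=0
After op 4 (right): buf='MCCG' cursor=1
After op 5 (select(1,4) replace("")): buf='M' cursor=1
After op 6 (delete): buf='M' cursor=1

Answer: M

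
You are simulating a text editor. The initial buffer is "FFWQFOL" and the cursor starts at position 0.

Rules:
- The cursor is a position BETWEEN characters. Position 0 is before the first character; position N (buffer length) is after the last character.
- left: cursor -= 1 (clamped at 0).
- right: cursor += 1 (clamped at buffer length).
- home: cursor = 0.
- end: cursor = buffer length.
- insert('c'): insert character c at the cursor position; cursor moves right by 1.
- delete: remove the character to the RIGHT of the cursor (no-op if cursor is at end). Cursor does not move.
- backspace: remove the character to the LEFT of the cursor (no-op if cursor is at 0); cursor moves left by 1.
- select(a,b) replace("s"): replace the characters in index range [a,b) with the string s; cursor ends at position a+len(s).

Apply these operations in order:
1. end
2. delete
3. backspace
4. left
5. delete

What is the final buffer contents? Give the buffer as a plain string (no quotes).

After op 1 (end): buf='FFWQFOL' cursor=7
After op 2 (delete): buf='FFWQFOL' cursor=7
After op 3 (backspace): buf='FFWQFO' cursor=6
After op 4 (left): buf='FFWQFO' cursor=5
After op 5 (delete): buf='FFWQF' cursor=5

Answer: FFWQF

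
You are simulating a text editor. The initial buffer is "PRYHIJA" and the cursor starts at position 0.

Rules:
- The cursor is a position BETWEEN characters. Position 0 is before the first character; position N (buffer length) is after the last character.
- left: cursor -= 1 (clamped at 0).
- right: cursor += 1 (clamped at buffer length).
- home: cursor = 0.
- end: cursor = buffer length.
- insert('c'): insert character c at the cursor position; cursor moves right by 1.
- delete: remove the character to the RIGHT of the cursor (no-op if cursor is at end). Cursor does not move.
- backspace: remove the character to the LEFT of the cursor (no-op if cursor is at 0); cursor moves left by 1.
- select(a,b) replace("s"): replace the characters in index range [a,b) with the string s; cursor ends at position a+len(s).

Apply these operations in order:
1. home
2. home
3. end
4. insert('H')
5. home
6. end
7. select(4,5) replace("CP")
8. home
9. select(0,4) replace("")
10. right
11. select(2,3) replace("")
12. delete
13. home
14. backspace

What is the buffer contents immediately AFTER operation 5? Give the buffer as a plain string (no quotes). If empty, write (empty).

Answer: PRYHIJAH

Derivation:
After op 1 (home): buf='PRYHIJA' cursor=0
After op 2 (home): buf='PRYHIJA' cursor=0
After op 3 (end): buf='PRYHIJA' cursor=7
After op 4 (insert('H')): buf='PRYHIJAH' cursor=8
After op 5 (home): buf='PRYHIJAH' cursor=0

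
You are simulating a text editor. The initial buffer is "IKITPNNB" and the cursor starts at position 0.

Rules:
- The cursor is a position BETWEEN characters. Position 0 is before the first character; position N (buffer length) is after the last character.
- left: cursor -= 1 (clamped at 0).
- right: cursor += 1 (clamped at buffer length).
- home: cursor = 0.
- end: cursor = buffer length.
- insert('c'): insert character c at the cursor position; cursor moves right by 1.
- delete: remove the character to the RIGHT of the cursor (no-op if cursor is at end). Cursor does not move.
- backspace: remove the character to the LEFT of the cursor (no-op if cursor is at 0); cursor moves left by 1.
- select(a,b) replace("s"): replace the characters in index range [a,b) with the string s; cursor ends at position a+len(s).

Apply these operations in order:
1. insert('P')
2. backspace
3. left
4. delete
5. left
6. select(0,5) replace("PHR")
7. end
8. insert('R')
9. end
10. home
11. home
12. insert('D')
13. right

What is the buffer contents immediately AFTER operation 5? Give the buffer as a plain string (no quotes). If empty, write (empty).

Answer: KITPNNB

Derivation:
After op 1 (insert('P')): buf='PIKITPNNB' cursor=1
After op 2 (backspace): buf='IKITPNNB' cursor=0
After op 3 (left): buf='IKITPNNB' cursor=0
After op 4 (delete): buf='KITPNNB' cursor=0
After op 5 (left): buf='KITPNNB' cursor=0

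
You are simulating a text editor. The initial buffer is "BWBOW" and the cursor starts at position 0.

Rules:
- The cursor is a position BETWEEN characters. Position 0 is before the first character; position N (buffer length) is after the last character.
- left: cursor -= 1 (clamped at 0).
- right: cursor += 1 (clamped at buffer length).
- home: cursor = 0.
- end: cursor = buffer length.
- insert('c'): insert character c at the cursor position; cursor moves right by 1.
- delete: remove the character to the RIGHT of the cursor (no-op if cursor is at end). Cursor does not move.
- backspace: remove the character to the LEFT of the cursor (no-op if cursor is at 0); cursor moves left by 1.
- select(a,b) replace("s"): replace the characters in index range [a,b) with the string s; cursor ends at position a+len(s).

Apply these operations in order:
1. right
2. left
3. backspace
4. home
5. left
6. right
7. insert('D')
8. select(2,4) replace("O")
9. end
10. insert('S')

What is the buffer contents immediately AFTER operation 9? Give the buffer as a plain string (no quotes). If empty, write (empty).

After op 1 (right): buf='BWBOW' cursor=1
After op 2 (left): buf='BWBOW' cursor=0
After op 3 (backspace): buf='BWBOW' cursor=0
After op 4 (home): buf='BWBOW' cursor=0
After op 5 (left): buf='BWBOW' cursor=0
After op 6 (right): buf='BWBOW' cursor=1
After op 7 (insert('D')): buf='BDWBOW' cursor=2
After op 8 (select(2,4) replace("O")): buf='BDOOW' cursor=3
After op 9 (end): buf='BDOOW' cursor=5

Answer: BDOOW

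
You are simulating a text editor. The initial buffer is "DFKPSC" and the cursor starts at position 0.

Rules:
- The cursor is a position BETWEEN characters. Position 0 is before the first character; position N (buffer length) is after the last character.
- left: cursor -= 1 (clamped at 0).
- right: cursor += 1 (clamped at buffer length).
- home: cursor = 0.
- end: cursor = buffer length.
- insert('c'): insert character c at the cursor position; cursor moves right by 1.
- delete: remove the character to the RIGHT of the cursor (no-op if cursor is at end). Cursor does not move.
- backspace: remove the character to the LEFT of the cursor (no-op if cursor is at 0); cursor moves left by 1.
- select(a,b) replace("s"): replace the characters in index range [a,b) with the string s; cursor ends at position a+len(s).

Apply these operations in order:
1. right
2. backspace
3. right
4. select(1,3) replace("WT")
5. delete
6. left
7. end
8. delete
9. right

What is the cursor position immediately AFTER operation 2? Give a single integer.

Answer: 0

Derivation:
After op 1 (right): buf='DFKPSC' cursor=1
After op 2 (backspace): buf='FKPSC' cursor=0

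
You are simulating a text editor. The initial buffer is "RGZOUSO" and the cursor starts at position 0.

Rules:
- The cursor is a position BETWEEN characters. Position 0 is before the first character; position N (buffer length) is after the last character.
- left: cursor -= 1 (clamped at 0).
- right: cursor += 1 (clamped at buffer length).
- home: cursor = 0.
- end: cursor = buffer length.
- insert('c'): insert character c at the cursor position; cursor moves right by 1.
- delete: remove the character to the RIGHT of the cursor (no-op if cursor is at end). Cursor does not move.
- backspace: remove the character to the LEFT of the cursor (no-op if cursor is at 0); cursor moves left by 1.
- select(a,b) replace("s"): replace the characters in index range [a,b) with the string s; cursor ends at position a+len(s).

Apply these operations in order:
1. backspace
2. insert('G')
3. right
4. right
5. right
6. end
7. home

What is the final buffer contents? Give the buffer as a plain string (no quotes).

After op 1 (backspace): buf='RGZOUSO' cursor=0
After op 2 (insert('G')): buf='GRGZOUSO' cursor=1
After op 3 (right): buf='GRGZOUSO' cursor=2
After op 4 (right): buf='GRGZOUSO' cursor=3
After op 5 (right): buf='GRGZOUSO' cursor=4
After op 6 (end): buf='GRGZOUSO' cursor=8
After op 7 (home): buf='GRGZOUSO' cursor=0

Answer: GRGZOUSO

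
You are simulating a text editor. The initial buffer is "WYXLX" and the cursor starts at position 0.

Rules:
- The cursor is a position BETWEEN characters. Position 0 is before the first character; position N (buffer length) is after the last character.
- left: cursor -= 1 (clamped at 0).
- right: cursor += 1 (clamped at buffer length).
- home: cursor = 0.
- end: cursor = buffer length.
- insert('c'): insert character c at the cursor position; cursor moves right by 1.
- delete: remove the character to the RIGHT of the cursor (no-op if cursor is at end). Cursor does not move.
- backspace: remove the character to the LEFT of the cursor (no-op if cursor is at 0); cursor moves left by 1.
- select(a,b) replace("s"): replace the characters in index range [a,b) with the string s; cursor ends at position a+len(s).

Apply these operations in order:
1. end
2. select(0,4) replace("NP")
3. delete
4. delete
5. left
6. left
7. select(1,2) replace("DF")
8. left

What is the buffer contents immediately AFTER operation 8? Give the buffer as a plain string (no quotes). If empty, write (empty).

After op 1 (end): buf='WYXLX' cursor=5
After op 2 (select(0,4) replace("NP")): buf='NPX' cursor=2
After op 3 (delete): buf='NP' cursor=2
After op 4 (delete): buf='NP' cursor=2
After op 5 (left): buf='NP' cursor=1
After op 6 (left): buf='NP' cursor=0
After op 7 (select(1,2) replace("DF")): buf='NDF' cursor=3
After op 8 (left): buf='NDF' cursor=2

Answer: NDF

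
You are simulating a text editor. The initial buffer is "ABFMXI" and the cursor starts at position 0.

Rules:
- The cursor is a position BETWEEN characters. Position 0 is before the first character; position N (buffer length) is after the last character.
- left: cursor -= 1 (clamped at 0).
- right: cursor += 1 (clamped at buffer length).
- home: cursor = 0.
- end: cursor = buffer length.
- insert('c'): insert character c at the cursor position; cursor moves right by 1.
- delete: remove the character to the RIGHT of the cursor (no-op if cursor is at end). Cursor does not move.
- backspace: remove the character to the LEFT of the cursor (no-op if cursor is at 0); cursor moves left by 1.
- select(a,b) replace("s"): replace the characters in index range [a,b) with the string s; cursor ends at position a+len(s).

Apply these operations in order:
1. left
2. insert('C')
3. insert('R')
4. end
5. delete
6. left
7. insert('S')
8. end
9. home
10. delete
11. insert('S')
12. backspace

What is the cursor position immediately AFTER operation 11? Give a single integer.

Answer: 1

Derivation:
After op 1 (left): buf='ABFMXI' cursor=0
After op 2 (insert('C')): buf='CABFMXI' cursor=1
After op 3 (insert('R')): buf='CRABFMXI' cursor=2
After op 4 (end): buf='CRABFMXI' cursor=8
After op 5 (delete): buf='CRABFMXI' cursor=8
After op 6 (left): buf='CRABFMXI' cursor=7
After op 7 (insert('S')): buf='CRABFMXSI' cursor=8
After op 8 (end): buf='CRABFMXSI' cursor=9
After op 9 (home): buf='CRABFMXSI' cursor=0
After op 10 (delete): buf='RABFMXSI' cursor=0
After op 11 (insert('S')): buf='SRABFMXSI' cursor=1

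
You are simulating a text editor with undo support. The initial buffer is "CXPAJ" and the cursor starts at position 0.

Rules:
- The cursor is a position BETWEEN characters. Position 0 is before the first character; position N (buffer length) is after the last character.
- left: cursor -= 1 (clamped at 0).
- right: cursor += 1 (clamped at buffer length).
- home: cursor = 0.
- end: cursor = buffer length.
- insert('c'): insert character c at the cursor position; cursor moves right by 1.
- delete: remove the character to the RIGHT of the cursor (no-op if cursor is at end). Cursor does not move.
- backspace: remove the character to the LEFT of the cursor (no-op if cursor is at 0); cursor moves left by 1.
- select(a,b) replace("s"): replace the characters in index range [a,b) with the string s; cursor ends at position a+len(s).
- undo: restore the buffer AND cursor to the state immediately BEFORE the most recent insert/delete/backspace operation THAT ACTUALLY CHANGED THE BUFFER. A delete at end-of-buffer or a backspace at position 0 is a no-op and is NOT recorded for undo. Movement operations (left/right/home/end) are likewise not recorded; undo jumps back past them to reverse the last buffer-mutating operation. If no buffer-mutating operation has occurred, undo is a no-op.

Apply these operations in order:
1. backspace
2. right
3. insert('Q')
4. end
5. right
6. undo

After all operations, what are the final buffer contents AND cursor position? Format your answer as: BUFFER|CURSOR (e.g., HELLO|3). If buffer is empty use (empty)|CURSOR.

Answer: CXPAJ|1

Derivation:
After op 1 (backspace): buf='CXPAJ' cursor=0
After op 2 (right): buf='CXPAJ' cursor=1
After op 3 (insert('Q')): buf='CQXPAJ' cursor=2
After op 4 (end): buf='CQXPAJ' cursor=6
After op 5 (right): buf='CQXPAJ' cursor=6
After op 6 (undo): buf='CXPAJ' cursor=1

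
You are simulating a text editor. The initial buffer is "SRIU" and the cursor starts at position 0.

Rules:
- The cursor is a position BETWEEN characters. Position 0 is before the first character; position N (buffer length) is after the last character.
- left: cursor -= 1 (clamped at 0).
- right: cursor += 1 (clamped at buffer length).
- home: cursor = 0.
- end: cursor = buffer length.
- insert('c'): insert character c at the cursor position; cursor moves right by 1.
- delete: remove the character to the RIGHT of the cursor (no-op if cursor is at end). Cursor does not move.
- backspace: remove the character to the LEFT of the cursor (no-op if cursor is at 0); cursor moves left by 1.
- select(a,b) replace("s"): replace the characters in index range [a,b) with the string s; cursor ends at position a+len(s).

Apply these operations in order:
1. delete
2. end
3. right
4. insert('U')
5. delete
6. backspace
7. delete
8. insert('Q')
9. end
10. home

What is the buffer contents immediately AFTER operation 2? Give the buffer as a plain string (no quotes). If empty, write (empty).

Answer: RIU

Derivation:
After op 1 (delete): buf='RIU' cursor=0
After op 2 (end): buf='RIU' cursor=3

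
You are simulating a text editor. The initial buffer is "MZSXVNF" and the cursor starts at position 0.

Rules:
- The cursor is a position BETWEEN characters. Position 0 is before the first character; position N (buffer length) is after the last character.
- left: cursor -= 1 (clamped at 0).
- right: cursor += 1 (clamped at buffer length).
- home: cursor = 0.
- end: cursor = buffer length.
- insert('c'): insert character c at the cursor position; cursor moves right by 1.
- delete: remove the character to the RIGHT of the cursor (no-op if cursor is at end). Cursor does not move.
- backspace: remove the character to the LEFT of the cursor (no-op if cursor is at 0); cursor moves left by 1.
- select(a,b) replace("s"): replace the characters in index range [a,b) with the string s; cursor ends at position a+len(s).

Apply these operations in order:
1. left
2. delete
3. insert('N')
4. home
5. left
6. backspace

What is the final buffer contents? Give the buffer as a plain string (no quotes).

Answer: NZSXVNF

Derivation:
After op 1 (left): buf='MZSXVNF' cursor=0
After op 2 (delete): buf='ZSXVNF' cursor=0
After op 3 (insert('N')): buf='NZSXVNF' cursor=1
After op 4 (home): buf='NZSXVNF' cursor=0
After op 5 (left): buf='NZSXVNF' cursor=0
After op 6 (backspace): buf='NZSXVNF' cursor=0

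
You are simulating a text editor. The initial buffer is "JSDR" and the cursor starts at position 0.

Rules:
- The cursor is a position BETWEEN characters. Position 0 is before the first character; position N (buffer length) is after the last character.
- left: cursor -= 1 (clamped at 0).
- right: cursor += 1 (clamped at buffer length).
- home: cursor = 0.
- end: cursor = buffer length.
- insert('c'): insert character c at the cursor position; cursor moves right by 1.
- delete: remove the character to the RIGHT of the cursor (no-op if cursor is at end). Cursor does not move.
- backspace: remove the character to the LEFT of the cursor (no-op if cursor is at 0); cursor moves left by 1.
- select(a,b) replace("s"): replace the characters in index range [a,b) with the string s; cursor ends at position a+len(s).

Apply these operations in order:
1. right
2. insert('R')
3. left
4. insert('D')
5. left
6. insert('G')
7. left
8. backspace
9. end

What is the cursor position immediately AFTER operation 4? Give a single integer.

Answer: 2

Derivation:
After op 1 (right): buf='JSDR' cursor=1
After op 2 (insert('R')): buf='JRSDR' cursor=2
After op 3 (left): buf='JRSDR' cursor=1
After op 4 (insert('D')): buf='JDRSDR' cursor=2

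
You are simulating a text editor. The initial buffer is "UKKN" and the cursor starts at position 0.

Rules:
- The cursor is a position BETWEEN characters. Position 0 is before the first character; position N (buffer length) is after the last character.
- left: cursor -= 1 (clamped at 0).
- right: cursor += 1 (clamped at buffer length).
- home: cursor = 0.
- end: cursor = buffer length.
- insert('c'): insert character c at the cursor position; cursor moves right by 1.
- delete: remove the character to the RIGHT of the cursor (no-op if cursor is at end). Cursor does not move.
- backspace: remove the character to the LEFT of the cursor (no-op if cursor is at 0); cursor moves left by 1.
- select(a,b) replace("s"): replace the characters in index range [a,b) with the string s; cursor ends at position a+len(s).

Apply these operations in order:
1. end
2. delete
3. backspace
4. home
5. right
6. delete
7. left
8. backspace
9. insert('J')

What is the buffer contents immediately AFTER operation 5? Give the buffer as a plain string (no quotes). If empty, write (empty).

After op 1 (end): buf='UKKN' cursor=4
After op 2 (delete): buf='UKKN' cursor=4
After op 3 (backspace): buf='UKK' cursor=3
After op 4 (home): buf='UKK' cursor=0
After op 5 (right): buf='UKK' cursor=1

Answer: UKK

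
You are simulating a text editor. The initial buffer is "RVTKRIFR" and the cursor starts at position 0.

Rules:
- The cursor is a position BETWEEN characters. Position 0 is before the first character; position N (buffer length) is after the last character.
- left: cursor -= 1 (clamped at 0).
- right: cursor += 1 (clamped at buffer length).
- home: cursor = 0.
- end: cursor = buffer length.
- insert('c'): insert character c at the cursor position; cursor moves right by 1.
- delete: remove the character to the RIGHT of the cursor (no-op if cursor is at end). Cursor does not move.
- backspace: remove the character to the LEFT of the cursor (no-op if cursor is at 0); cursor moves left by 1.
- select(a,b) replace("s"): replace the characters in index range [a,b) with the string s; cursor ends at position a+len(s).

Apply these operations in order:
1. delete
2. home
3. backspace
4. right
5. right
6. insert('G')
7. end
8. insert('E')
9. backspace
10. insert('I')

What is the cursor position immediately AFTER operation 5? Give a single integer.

After op 1 (delete): buf='VTKRIFR' cursor=0
After op 2 (home): buf='VTKRIFR' cursor=0
After op 3 (backspace): buf='VTKRIFR' cursor=0
After op 4 (right): buf='VTKRIFR' cursor=1
After op 5 (right): buf='VTKRIFR' cursor=2

Answer: 2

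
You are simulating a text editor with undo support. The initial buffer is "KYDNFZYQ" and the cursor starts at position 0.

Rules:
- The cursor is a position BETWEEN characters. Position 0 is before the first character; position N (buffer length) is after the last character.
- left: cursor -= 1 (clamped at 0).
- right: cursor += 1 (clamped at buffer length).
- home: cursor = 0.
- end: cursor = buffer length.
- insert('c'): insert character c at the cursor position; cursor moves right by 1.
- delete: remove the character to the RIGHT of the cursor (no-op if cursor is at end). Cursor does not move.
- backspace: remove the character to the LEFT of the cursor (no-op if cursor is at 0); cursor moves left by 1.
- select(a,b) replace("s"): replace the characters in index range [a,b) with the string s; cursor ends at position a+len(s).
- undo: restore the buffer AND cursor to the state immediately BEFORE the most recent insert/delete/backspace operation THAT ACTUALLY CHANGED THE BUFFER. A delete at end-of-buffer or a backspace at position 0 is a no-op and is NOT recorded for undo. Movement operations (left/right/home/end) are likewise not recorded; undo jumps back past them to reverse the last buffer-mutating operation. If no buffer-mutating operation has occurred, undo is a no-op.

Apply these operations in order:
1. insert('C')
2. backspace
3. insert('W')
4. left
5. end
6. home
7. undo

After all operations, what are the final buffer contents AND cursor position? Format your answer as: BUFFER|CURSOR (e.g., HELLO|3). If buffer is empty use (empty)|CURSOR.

Answer: KYDNFZYQ|0

Derivation:
After op 1 (insert('C')): buf='CKYDNFZYQ' cursor=1
After op 2 (backspace): buf='KYDNFZYQ' cursor=0
After op 3 (insert('W')): buf='WKYDNFZYQ' cursor=1
After op 4 (left): buf='WKYDNFZYQ' cursor=0
After op 5 (end): buf='WKYDNFZYQ' cursor=9
After op 6 (home): buf='WKYDNFZYQ' cursor=0
After op 7 (undo): buf='KYDNFZYQ' cursor=0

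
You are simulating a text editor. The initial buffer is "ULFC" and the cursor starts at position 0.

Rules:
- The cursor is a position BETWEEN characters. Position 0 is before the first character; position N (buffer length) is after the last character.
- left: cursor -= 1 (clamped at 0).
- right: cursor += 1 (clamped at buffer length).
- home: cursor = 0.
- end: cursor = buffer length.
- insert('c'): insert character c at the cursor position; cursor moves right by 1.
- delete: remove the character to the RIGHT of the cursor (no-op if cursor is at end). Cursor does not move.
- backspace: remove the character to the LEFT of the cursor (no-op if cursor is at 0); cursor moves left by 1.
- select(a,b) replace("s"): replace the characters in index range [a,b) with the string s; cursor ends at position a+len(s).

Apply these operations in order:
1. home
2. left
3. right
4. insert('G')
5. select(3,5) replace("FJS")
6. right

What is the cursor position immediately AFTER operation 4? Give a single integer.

Answer: 2

Derivation:
After op 1 (home): buf='ULFC' cursor=0
After op 2 (left): buf='ULFC' cursor=0
After op 3 (right): buf='ULFC' cursor=1
After op 4 (insert('G')): buf='UGLFC' cursor=2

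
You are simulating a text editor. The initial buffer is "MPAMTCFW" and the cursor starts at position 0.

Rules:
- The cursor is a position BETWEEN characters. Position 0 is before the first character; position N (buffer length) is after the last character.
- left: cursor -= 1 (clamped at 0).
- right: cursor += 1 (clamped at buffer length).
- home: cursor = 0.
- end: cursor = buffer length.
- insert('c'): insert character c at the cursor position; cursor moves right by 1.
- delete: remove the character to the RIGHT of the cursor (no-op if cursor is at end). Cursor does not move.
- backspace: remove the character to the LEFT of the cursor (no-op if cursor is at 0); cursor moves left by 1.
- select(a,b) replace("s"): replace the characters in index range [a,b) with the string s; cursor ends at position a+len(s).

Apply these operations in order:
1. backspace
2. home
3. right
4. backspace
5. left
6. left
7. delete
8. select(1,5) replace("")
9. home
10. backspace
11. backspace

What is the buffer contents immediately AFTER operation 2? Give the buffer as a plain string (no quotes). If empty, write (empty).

After op 1 (backspace): buf='MPAMTCFW' cursor=0
After op 2 (home): buf='MPAMTCFW' cursor=0

Answer: MPAMTCFW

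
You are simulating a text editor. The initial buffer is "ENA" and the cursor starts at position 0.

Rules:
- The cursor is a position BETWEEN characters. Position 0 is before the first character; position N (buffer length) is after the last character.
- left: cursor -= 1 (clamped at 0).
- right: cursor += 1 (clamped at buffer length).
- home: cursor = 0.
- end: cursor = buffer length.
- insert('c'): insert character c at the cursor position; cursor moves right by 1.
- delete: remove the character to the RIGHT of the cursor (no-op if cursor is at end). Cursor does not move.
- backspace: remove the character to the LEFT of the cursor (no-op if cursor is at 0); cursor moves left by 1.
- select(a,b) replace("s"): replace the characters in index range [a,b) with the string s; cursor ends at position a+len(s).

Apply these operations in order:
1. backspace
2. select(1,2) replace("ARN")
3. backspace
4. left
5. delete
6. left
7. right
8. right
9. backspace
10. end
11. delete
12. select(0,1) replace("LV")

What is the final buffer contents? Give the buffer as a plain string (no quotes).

Answer: LVA

Derivation:
After op 1 (backspace): buf='ENA' cursor=0
After op 2 (select(1,2) replace("ARN")): buf='EARNA' cursor=4
After op 3 (backspace): buf='EARA' cursor=3
After op 4 (left): buf='EARA' cursor=2
After op 5 (delete): buf='EAA' cursor=2
After op 6 (left): buf='EAA' cursor=1
After op 7 (right): buf='EAA' cursor=2
After op 8 (right): buf='EAA' cursor=3
After op 9 (backspace): buf='EA' cursor=2
After op 10 (end): buf='EA' cursor=2
After op 11 (delete): buf='EA' cursor=2
After op 12 (select(0,1) replace("LV")): buf='LVA' cursor=2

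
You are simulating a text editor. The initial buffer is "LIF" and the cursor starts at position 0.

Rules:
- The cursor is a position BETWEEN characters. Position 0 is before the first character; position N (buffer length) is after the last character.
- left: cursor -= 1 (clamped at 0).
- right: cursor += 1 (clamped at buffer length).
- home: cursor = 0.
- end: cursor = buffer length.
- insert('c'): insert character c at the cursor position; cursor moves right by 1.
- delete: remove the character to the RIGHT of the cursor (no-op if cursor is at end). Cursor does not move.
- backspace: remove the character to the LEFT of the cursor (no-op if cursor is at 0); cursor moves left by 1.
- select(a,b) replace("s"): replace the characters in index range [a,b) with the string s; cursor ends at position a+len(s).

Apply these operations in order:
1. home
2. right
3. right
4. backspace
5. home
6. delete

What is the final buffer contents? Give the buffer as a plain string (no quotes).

After op 1 (home): buf='LIF' cursor=0
After op 2 (right): buf='LIF' cursor=1
After op 3 (right): buf='LIF' cursor=2
After op 4 (backspace): buf='LF' cursor=1
After op 5 (home): buf='LF' cursor=0
After op 6 (delete): buf='F' cursor=0

Answer: F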